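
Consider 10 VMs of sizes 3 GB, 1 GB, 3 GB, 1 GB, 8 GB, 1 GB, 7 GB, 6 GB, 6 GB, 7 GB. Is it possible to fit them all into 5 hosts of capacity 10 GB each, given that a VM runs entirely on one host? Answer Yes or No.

Yes

A valid assignment using 5 hosts:
  host 1: 8 + 1 + 1 = 10
  host 2: 7 + 3 = 10
  host 3: 7 + 3 = 10
  host 4: 6 + 1 = 7
  host 5: 6 = 6
Every load is within 10 GB, so 5 hosts suffice.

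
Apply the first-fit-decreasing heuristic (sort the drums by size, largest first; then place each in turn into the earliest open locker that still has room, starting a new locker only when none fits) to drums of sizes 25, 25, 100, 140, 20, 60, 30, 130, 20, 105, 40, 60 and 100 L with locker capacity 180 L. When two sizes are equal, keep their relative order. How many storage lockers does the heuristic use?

5

Sorted descending: 140, 130, 105, 100, 100, 60, 60, 40, 30, 25, 25, 20, 20.
  140 → locker 1 (new)  [load 140/180]
  130 → locker 2 (new)  [load 130/180]
  105 → locker 3 (new)  [load 105/180]
  100 → locker 4 (new)  [load 100/180]
  100 → locker 5 (new)  [load 100/180]
  60 → locker 3  [load 165/180]
  60 → locker 4  [load 160/180]
  40 → locker 1  [load 180/180]
  30 → locker 2  [load 160/180]
  25 → locker 5  [load 125/180]
  25 → locker 5  [load 150/180]
  20 → locker 2  [load 180/180]
  20 → locker 4  [load 180/180]
5 storage lockers opened.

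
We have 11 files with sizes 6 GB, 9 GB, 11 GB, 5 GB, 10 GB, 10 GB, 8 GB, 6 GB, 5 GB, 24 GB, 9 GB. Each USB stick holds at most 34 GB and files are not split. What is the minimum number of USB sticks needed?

4

Total = 24 + 11 + 10 + 10 + 9 + 9 + 8 + 6 + 6 + 5 + 5 = 103 GB.
Lower bound: ⌈103/34⌉ = 4 USB sticks.
A packing using 4 USB sticks:
  USB stick 1: 24 + 10 = 34
  USB stick 2: 11 + 10 + 9 = 30
  USB stick 3: 9 + 8 + 6 + 6 + 5 = 34
  USB stick 4: 5 = 5
This matches the lower bound, so 4 is optimal.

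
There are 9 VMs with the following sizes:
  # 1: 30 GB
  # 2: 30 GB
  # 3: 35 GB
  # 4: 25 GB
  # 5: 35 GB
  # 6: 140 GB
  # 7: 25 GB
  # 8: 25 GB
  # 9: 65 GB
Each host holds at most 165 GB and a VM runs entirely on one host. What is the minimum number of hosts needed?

Total = 140 + 65 + 35 + 35 + 30 + 30 + 25 + 25 + 25 = 410 GB.
Lower bound: ⌈410/165⌉ = 3 hosts.
A packing using 3 hosts:
  host 1: 140 + 25 = 165
  host 2: 65 + 35 + 35 + 30 = 165
  host 3: 30 + 25 + 25 = 80
This matches the lower bound, so 3 is optimal.

3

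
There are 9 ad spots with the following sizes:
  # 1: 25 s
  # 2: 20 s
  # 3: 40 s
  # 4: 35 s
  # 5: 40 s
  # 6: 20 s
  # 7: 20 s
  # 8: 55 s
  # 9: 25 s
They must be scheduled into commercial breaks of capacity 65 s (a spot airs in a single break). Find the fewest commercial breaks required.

5

Total = 55 + 40 + 40 + 35 + 25 + 25 + 20 + 20 + 20 = 280 s.
Lower bound: ⌈280/65⌉ = 5 commercial breaks.
A packing using 5 commercial breaks:
  break 1: 55 = 55
  break 2: 40 + 25 = 65
  break 3: 40 + 25 = 65
  break 4: 35 + 20 = 55
  break 5: 20 + 20 = 40
This matches the lower bound, so 5 is optimal.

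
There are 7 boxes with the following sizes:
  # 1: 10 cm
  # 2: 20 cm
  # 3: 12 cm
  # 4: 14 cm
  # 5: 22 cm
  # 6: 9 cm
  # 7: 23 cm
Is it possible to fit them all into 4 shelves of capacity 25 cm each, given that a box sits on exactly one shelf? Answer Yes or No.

Total = 110 cm; ⌈110/25⌉ = 5.
At least 5 shelves are required, but only 4 are allowed.

No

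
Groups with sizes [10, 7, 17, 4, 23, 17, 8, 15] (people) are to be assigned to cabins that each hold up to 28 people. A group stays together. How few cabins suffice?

Total = 23 + 17 + 17 + 15 + 10 + 8 + 7 + 4 = 101 people.
Lower bound: ⌈101/28⌉ = 4 cabins.
A packing using 4 cabins:
  cabin 1: 23 + 4 = 27
  cabin 2: 17 + 10 = 27
  cabin 3: 17 + 8 = 25
  cabin 4: 15 + 7 = 22
This matches the lower bound, so 4 is optimal.

4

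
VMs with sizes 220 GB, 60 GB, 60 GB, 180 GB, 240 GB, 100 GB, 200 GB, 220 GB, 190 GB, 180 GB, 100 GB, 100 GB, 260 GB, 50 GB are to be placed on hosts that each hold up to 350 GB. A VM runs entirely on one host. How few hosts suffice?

Total = 260 + 240 + 220 + 220 + 200 + 190 + 180 + 180 + 100 + 100 + 100 + 60 + 60 + 50 = 2160 GB.
Lower bound: ⌈2160/350⌉ = 7 hosts.
Also, 8 VMs each exceed 175 GB, and no two of those can share a host, so at least 8 hosts are needed.
A packing using 8 hosts:
  host 1: 260 + 60 = 320
  host 2: 240 + 100 = 340
  host 3: 220 + 100 = 320
  host 4: 220 + 100 = 320
  host 5: 200 + 60 + 50 = 310
  host 6: 190 = 190
  host 7: 180 = 180
  host 8: 180 = 180
This matches the lower bound, so 8 is optimal.

8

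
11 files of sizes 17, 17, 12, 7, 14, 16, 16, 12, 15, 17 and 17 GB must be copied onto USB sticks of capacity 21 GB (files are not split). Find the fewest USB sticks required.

10

Total = 17 + 17 + 17 + 17 + 16 + 16 + 15 + 14 + 12 + 12 + 7 = 160 GB.
Lower bound: ⌈160/21⌉ = 8 USB sticks.
Also, 10 files each exceed 21/2 GB, and no two of those can share a USB stick, so at least 10 USB sticks are needed.
A packing using 10 USB sticks:
  USB stick 1: 17 = 17
  USB stick 2: 17 = 17
  USB stick 3: 17 = 17
  USB stick 4: 17 = 17
  USB stick 5: 16 = 16
  USB stick 6: 16 = 16
  USB stick 7: 15 = 15
  USB stick 8: 14 + 7 = 21
  USB stick 9: 12 = 12
  USB stick 10: 12 = 12
This matches the lower bound, so 10 is optimal.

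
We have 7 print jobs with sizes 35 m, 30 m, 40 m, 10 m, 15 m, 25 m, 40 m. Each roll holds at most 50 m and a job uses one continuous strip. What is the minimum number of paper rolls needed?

5

Total = 40 + 40 + 35 + 30 + 25 + 15 + 10 = 195 m.
Lower bound: ⌈195/50⌉ = 4 paper rolls.
A packing using 5 paper rolls:
  roll 1: 40 + 10 = 50
  roll 2: 40 = 40
  roll 3: 35 + 15 = 50
  roll 4: 30 = 30
  roll 5: 25 = 25
No arrangement into 4 paper rolls stays within capacity, so 5 is optimal.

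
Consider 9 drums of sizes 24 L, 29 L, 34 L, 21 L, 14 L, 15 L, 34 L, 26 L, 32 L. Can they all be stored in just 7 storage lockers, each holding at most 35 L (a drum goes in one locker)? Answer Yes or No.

Total = 229 L; ⌈229/35⌉ = 7.
The bound of 7 does not rule out 7, but exhaustive search shows no assignment into 7 storage lockers of capacity 35 L exists — the minimum is 8.

No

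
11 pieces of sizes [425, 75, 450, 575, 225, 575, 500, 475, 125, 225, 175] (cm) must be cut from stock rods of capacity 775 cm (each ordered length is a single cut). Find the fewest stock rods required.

Total = 575 + 575 + 500 + 475 + 450 + 425 + 225 + 225 + 175 + 125 + 75 = 3825 cm.
Lower bound: ⌈3825/775⌉ = 5 stock rods.
Also, 6 pieces each exceed 775/2 cm, and no two of those can share a stock rod, so at least 6 stock rods are needed.
A packing using 6 stock rods:
  stock rod 1: 575 + 175 = 750
  stock rod 2: 575 + 125 + 75 = 775
  stock rod 3: 500 + 225 = 725
  stock rod 4: 475 + 225 = 700
  stock rod 5: 450 = 450
  stock rod 6: 425 = 425
This matches the lower bound, so 6 is optimal.

6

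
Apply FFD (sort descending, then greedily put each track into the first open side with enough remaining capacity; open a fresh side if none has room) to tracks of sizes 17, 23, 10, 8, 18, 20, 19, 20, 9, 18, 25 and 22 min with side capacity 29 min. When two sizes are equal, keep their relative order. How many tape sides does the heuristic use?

9

Sorted descending: 25, 23, 22, 20, 20, 19, 18, 18, 17, 10, 9, 8.
  25 → side 1 (new)  [load 25/29]
  23 → side 2 (new)  [load 23/29]
  22 → side 3 (new)  [load 22/29]
  20 → side 4 (new)  [load 20/29]
  20 → side 5 (new)  [load 20/29]
  19 → side 6 (new)  [load 19/29]
  18 → side 7 (new)  [load 18/29]
  18 → side 8 (new)  [load 18/29]
  17 → side 9 (new)  [load 17/29]
  10 → side 6  [load 29/29]
  9 → side 4  [load 29/29]
  8 → side 5  [load 28/29]
9 tape sides opened.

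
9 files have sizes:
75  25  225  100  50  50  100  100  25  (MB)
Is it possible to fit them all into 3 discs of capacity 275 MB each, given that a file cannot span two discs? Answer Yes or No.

Yes

A valid assignment using 3 discs:
  disc 1: 225 + 50 = 275
  disc 2: 100 + 100 + 75 = 275
  disc 3: 100 + 50 + 25 + 25 = 200
Every load is within 275 MB, so 3 discs suffice.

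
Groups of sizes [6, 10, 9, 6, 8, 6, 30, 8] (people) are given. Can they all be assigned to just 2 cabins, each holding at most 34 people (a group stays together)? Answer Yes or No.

No

Total = 83 people; ⌈83/34⌉ = 3.
At least 3 cabins are required, but only 2 are allowed.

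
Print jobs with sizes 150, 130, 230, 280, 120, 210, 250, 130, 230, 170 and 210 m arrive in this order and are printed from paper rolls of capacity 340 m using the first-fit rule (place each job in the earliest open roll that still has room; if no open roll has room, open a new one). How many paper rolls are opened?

  150 → roll 1 (new)  [load 150/340]
  130 → roll 1  [load 280/340]
  230 → roll 2 (new)  [load 230/340]
  280 → roll 3 (new)  [load 280/340]
  120 → roll 4 (new)  [load 120/340]
  210 → roll 4  [load 330/340]
  250 → roll 5 (new)  [load 250/340]
  130 → roll 6 (new)  [load 130/340]
  230 → roll 7 (new)  [load 230/340]
  170 → roll 6  [load 300/340]
  210 → roll 8 (new)  [load 210/340]
8 paper rolls opened.

8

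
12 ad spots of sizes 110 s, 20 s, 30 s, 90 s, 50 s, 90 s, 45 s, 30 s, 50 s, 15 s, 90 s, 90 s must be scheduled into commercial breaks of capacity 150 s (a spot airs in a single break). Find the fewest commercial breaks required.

5

Total = 110 + 90 + 90 + 90 + 90 + 50 + 50 + 45 + 30 + 30 + 20 + 15 = 710 s.
Lower bound: ⌈710/150⌉ = 5 commercial breaks.
A packing using 5 commercial breaks:
  break 1: 110 + 30 = 140
  break 2: 90 + 50 = 140
  break 3: 90 + 50 = 140
  break 4: 90 + 45 + 15 = 150
  break 5: 90 + 30 + 20 = 140
This matches the lower bound, so 5 is optimal.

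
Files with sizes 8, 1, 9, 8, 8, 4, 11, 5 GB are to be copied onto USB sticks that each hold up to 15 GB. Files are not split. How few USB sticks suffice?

Total = 11 + 9 + 8 + 8 + 8 + 5 + 4 + 1 = 54 GB.
Lower bound: ⌈54/15⌉ = 4 USB sticks.
Also, 5 files each exceed 15/2 GB, and no two of those can share a USB stick, so at least 5 USB sticks are needed.
A packing using 5 USB sticks:
  USB stick 1: 11 + 4 = 15
  USB stick 2: 9 + 5 + 1 = 15
  USB stick 3: 8 = 8
  USB stick 4: 8 = 8
  USB stick 5: 8 = 8
This matches the lower bound, so 5 is optimal.

5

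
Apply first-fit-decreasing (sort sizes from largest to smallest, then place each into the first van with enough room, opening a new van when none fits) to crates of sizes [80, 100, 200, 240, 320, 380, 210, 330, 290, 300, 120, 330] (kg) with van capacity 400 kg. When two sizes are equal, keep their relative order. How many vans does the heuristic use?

9

Sorted descending: 380, 330, 330, 320, 300, 290, 240, 210, 200, 120, 100, 80.
  380 → van 1 (new)  [load 380/400]
  330 → van 2 (new)  [load 330/400]
  330 → van 3 (new)  [load 330/400]
  320 → van 4 (new)  [load 320/400]
  300 → van 5 (new)  [load 300/400]
  290 → van 6 (new)  [load 290/400]
  240 → van 7 (new)  [load 240/400]
  210 → van 8 (new)  [load 210/400]
  200 → van 9 (new)  [load 200/400]
  120 → van 7  [load 360/400]
  100 → van 5  [load 400/400]
  80 → van 4  [load 400/400]
9 vans opened.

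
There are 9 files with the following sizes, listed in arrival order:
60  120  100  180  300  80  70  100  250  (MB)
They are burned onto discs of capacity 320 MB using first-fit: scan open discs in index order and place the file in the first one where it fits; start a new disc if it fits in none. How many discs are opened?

5

  60 → disc 1 (new)  [load 60/320]
  120 → disc 1  [load 180/320]
  100 → disc 1  [load 280/320]
  180 → disc 2 (new)  [load 180/320]
  300 → disc 3 (new)  [load 300/320]
  80 → disc 2  [load 260/320]
  70 → disc 4 (new)  [load 70/320]
  100 → disc 4  [load 170/320]
  250 → disc 5 (new)  [load 250/320]
5 discs opened.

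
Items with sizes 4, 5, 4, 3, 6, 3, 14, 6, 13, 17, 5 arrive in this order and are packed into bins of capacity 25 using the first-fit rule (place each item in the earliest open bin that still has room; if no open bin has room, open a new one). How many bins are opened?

  4 → bin 1 (new)  [load 4/25]
  5 → bin 1  [load 9/25]
  4 → bin 1  [load 13/25]
  3 → bin 1  [load 16/25]
  6 → bin 1  [load 22/25]
  3 → bin 1  [load 25/25]
  14 → bin 2 (new)  [load 14/25]
  6 → bin 2  [load 20/25]
  13 → bin 3 (new)  [load 13/25]
  17 → bin 4 (new)  [load 17/25]
  5 → bin 2  [load 25/25]
4 bins opened.

4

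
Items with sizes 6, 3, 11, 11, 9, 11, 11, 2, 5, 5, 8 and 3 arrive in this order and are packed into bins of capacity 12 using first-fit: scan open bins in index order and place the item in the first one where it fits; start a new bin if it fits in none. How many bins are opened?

  6 → bin 1 (new)  [load 6/12]
  3 → bin 1  [load 9/12]
  11 → bin 2 (new)  [load 11/12]
  11 → bin 3 (new)  [load 11/12]
  9 → bin 4 (new)  [load 9/12]
  11 → bin 5 (new)  [load 11/12]
  11 → bin 6 (new)  [load 11/12]
  2 → bin 1  [load 11/12]
  5 → bin 7 (new)  [load 5/12]
  5 → bin 7  [load 10/12]
  8 → bin 8 (new)  [load 8/12]
  3 → bin 4  [load 12/12]
8 bins opened.

8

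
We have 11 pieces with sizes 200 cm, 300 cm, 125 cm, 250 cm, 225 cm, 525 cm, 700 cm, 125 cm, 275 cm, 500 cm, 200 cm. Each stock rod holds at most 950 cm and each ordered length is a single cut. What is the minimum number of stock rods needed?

4

Total = 700 + 525 + 500 + 300 + 275 + 250 + 225 + 200 + 200 + 125 + 125 = 3425 cm.
Lower bound: ⌈3425/950⌉ = 4 stock rods.
A packing using 4 stock rods:
  stock rod 1: 700 + 250 = 950
  stock rod 2: 525 + 300 + 125 = 950
  stock rod 3: 500 + 275 + 125 = 900
  stock rod 4: 225 + 200 + 200 = 625
This matches the lower bound, so 4 is optimal.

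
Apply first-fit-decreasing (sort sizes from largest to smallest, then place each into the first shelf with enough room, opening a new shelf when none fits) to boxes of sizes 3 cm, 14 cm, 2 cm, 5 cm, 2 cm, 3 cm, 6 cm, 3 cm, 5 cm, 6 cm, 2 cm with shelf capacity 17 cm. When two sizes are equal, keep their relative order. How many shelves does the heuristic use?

Sorted descending: 14, 6, 6, 5, 5, 3, 3, 3, 2, 2, 2.
  14 → shelf 1 (new)  [load 14/17]
  6 → shelf 2 (new)  [load 6/17]
  6 → shelf 2  [load 12/17]
  5 → shelf 2  [load 17/17]
  5 → shelf 3 (new)  [load 5/17]
  3 → shelf 1  [load 17/17]
  3 → shelf 3  [load 8/17]
  3 → shelf 3  [load 11/17]
  2 → shelf 3  [load 13/17]
  2 → shelf 3  [load 15/17]
  2 → shelf 3  [load 17/17]
3 shelves opened.

3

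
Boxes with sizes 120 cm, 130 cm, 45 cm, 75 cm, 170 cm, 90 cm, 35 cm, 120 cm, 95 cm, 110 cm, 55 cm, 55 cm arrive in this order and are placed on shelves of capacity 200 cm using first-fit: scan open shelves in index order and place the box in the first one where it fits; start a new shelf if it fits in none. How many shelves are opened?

  120 → shelf 1 (new)  [load 120/200]
  130 → shelf 2 (new)  [load 130/200]
  45 → shelf 1  [load 165/200]
  75 → shelf 3 (new)  [load 75/200]
  170 → shelf 4 (new)  [load 170/200]
  90 → shelf 3  [load 165/200]
  35 → shelf 1  [load 200/200]
  120 → shelf 5 (new)  [load 120/200]
  95 → shelf 6 (new)  [load 95/200]
  110 → shelf 7 (new)  [load 110/200]
  55 → shelf 2  [load 185/200]
  55 → shelf 5  [load 175/200]
7 shelves opened.

7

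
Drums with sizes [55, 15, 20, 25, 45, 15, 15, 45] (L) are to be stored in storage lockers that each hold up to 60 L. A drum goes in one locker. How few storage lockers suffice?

Total = 55 + 45 + 45 + 25 + 20 + 15 + 15 + 15 = 235 L.
Lower bound: ⌈235/60⌉ = 4 storage lockers.
A packing using 4 storage lockers:
  locker 1: 55 = 55
  locker 2: 45 + 15 = 60
  locker 3: 45 + 15 = 60
  locker 4: 25 + 20 + 15 = 60
This matches the lower bound, so 4 is optimal.

4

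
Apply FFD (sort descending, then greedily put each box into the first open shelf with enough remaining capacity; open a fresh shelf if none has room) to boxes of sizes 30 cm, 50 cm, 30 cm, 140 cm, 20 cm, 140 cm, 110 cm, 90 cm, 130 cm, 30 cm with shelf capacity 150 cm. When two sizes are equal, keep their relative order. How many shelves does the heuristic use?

6

Sorted descending: 140, 140, 130, 110, 90, 50, 30, 30, 30, 20.
  140 → shelf 1 (new)  [load 140/150]
  140 → shelf 2 (new)  [load 140/150]
  130 → shelf 3 (new)  [load 130/150]
  110 → shelf 4 (new)  [load 110/150]
  90 → shelf 5 (new)  [load 90/150]
  50 → shelf 5  [load 140/150]
  30 → shelf 4  [load 140/150]
  30 → shelf 6 (new)  [load 30/150]
  30 → shelf 6  [load 60/150]
  20 → shelf 3  [load 150/150]
6 shelves opened.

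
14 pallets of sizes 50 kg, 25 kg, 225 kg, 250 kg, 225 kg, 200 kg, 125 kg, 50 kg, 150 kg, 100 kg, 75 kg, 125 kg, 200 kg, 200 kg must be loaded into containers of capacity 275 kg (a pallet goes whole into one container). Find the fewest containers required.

8

Total = 250 + 225 + 225 + 200 + 200 + 200 + 150 + 125 + 125 + 100 + 75 + 50 + 50 + 25 = 2000 kg.
Lower bound: ⌈2000/275⌉ = 8 containers.
A packing using 8 containers:
  container 1: 250 + 25 = 275
  container 2: 225 + 50 = 275
  container 3: 225 + 50 = 275
  container 4: 200 + 75 = 275
  container 5: 200 = 200
  container 6: 200 = 200
  container 7: 150 + 125 = 275
  container 8: 125 + 100 = 225
This matches the lower bound, so 8 is optimal.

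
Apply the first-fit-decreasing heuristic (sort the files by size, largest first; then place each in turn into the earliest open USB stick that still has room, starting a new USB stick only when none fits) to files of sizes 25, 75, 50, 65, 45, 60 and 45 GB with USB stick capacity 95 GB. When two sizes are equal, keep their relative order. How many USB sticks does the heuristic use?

Sorted descending: 75, 65, 60, 50, 45, 45, 25.
  75 → USB stick 1 (new)  [load 75/95]
  65 → USB stick 2 (new)  [load 65/95]
  60 → USB stick 3 (new)  [load 60/95]
  50 → USB stick 4 (new)  [load 50/95]
  45 → USB stick 4  [load 95/95]
  45 → USB stick 5 (new)  [load 45/95]
  25 → USB stick 2  [load 90/95]
5 USB sticks opened.

5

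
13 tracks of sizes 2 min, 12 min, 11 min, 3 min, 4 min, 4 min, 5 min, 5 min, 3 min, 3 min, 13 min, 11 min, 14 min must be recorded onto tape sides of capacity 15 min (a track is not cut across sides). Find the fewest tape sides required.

Total = 14 + 13 + 12 + 11 + 11 + 5 + 5 + 4 + 4 + 3 + 3 + 3 + 2 = 90 min.
Lower bound: ⌈90/15⌉ = 6 tape sides.
A packing using 7 tape sides:
  side 1: 14 = 14
  side 2: 13 + 2 = 15
  side 3: 12 + 3 = 15
  side 4: 11 + 4 = 15
  side 5: 11 + 4 = 15
  side 6: 5 + 5 + 3 = 13
  side 7: 3 = 3
No arrangement into 6 tape sides stays within capacity, so 7 is optimal.

7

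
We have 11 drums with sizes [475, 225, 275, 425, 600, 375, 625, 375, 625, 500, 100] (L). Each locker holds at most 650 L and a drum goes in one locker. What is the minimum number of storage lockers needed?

8

Total = 625 + 625 + 600 + 500 + 475 + 425 + 375 + 375 + 275 + 225 + 100 = 4600 L.
Lower bound: ⌈4600/650⌉ = 8 storage lockers.
A packing using 8 storage lockers:
  locker 1: 625 = 625
  locker 2: 625 = 625
  locker 3: 600 = 600
  locker 4: 500 + 100 = 600
  locker 5: 475 = 475
  locker 6: 425 + 225 = 650
  locker 7: 375 + 275 = 650
  locker 8: 375 = 375
This matches the lower bound, so 8 is optimal.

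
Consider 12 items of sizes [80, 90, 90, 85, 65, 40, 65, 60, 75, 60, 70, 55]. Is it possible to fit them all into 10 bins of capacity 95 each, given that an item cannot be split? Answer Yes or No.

No

Total = 835; ⌈835/95⌉ = 9.
11 items each exceed half the capacity and cannot share a bin, forcing at least 11 bins.
At least 11 bins are required, but only 10 are allowed.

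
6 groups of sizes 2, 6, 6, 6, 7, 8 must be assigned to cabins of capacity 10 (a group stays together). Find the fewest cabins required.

Total = 8 + 7 + 6 + 6 + 6 + 2 = 35.
Lower bound: ⌈35/10⌉ = 4 cabins.
Also, 5 groups each exceed 5, and no two of those can share a cabin, so at least 5 cabins are needed.
A packing using 5 cabins:
  cabin 1: 8 + 2 = 10
  cabin 2: 7 = 7
  cabin 3: 6 = 6
  cabin 4: 6 = 6
  cabin 5: 6 = 6
This matches the lower bound, so 5 is optimal.

5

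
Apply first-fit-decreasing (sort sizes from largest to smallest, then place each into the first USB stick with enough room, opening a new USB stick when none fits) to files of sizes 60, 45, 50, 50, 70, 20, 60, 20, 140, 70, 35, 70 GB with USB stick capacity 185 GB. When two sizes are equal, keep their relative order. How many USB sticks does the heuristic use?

4

Sorted descending: 140, 70, 70, 70, 60, 60, 50, 50, 45, 35, 20, 20.
  140 → USB stick 1 (new)  [load 140/185]
  70 → USB stick 2 (new)  [load 70/185]
  70 → USB stick 2  [load 140/185]
  70 → USB stick 3 (new)  [load 70/185]
  60 → USB stick 3  [load 130/185]
  60 → USB stick 4 (new)  [load 60/185]
  50 → USB stick 3  [load 180/185]
  50 → USB stick 4  [load 110/185]
  45 → USB stick 1  [load 185/185]
  35 → USB stick 2  [load 175/185]
  20 → USB stick 4  [load 130/185]
  20 → USB stick 4  [load 150/185]
4 USB sticks opened.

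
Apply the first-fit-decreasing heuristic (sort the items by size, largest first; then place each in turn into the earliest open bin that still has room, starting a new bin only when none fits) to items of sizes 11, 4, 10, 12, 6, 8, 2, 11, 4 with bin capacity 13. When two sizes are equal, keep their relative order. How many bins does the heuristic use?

Sorted descending: 12, 11, 11, 10, 8, 6, 4, 4, 2.
  12 → bin 1 (new)  [load 12/13]
  11 → bin 2 (new)  [load 11/13]
  11 → bin 3 (new)  [load 11/13]
  10 → bin 4 (new)  [load 10/13]
  8 → bin 5 (new)  [load 8/13]
  6 → bin 6 (new)  [load 6/13]
  4 → bin 5  [load 12/13]
  4 → bin 6  [load 10/13]
  2 → bin 2  [load 13/13]
6 bins opened.

6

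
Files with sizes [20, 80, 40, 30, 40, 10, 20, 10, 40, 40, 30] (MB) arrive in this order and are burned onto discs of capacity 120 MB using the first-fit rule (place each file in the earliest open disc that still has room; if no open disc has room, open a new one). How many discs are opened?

4

  20 → disc 1 (new)  [load 20/120]
  80 → disc 1  [load 100/120]
  40 → disc 2 (new)  [load 40/120]
  30 → disc 2  [load 70/120]
  40 → disc 2  [load 110/120]
  10 → disc 1  [load 110/120]
  20 → disc 3 (new)  [load 20/120]
  10 → disc 1  [load 120/120]
  40 → disc 3  [load 60/120]
  40 → disc 3  [load 100/120]
  30 → disc 4 (new)  [load 30/120]
4 discs opened.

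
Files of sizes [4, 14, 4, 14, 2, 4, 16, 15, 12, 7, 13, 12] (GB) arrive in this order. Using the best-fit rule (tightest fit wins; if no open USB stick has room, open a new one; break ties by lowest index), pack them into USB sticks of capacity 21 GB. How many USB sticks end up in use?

7

  4 → USB stick 1 (new)  [load 4/21]
  14 → USB stick 1  [load 18/21]
  4 → USB stick 2 (new)  [load 4/21]
  14 → USB stick 2  [load 18/21]
  2 → USB stick 1  [load 20/21]
  4 → USB stick 3 (new)  [load 4/21]
  16 → USB stick 3  [load 20/21]
  15 → USB stick 4 (new)  [load 15/21]
  12 → USB stick 5 (new)  [load 12/21]
  7 → USB stick 5  [load 19/21]
  13 → USB stick 6 (new)  [load 13/21]
  12 → USB stick 7 (new)  [load 12/21]
7 USB sticks opened.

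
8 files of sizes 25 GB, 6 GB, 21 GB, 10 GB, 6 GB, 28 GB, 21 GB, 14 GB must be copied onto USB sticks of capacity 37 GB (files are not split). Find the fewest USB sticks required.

4

Total = 28 + 25 + 21 + 21 + 14 + 10 + 6 + 6 = 131 GB.
Lower bound: ⌈131/37⌉ = 4 USB sticks.
A packing using 4 USB sticks:
  USB stick 1: 28 + 6 = 34
  USB stick 2: 25 + 10 = 35
  USB stick 3: 21 + 14 = 35
  USB stick 4: 21 + 6 = 27
This matches the lower bound, so 4 is optimal.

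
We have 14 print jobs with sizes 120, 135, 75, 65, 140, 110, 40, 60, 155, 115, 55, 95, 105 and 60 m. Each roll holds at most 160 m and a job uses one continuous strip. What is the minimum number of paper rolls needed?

10

Total = 155 + 140 + 135 + 120 + 115 + 110 + 105 + 95 + 75 + 65 + 60 + 60 + 55 + 40 = 1330 m.
Lower bound: ⌈1330/160⌉ = 9 paper rolls.
A packing using 10 paper rolls:
  roll 1: 155 = 155
  roll 2: 140 = 140
  roll 3: 135 = 135
  roll 4: 120 + 40 = 160
  roll 5: 115 = 115
  roll 6: 110 = 110
  roll 7: 105 + 55 = 160
  roll 8: 95 + 65 = 160
  roll 9: 75 + 60 = 135
  roll 10: 60 = 60
No arrangement into 9 paper rolls stays within capacity, so 10 is optimal.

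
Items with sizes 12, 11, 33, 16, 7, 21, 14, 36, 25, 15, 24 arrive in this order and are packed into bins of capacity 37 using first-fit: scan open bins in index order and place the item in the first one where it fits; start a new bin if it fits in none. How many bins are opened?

  12 → bin 1 (new)  [load 12/37]
  11 → bin 1  [load 23/37]
  33 → bin 2 (new)  [load 33/37]
  16 → bin 3 (new)  [load 16/37]
  7 → bin 1  [load 30/37]
  21 → bin 3  [load 37/37]
  14 → bin 4 (new)  [load 14/37]
  36 → bin 5 (new)  [load 36/37]
  25 → bin 6 (new)  [load 25/37]
  15 → bin 4  [load 29/37]
  24 → bin 7 (new)  [load 24/37]
7 bins opened.

7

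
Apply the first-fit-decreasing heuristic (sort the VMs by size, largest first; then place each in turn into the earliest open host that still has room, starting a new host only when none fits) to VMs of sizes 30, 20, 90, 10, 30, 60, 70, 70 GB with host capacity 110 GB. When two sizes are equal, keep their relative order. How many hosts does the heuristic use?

Sorted descending: 90, 70, 70, 60, 30, 30, 20, 10.
  90 → host 1 (new)  [load 90/110]
  70 → host 2 (new)  [load 70/110]
  70 → host 3 (new)  [load 70/110]
  60 → host 4 (new)  [load 60/110]
  30 → host 2  [load 100/110]
  30 → host 3  [load 100/110]
  20 → host 1  [load 110/110]
  10 → host 2  [load 110/110]
4 hosts opened.

4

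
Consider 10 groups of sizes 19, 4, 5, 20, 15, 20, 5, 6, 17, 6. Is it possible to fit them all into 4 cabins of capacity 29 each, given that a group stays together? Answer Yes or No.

No

Total = 117; ⌈117/29⌉ = 5.
At least 5 cabins are required, but only 4 are allowed.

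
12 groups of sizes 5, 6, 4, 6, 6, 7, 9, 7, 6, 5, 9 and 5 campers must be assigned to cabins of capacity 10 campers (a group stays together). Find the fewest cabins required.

Total = 9 + 9 + 7 + 7 + 6 + 6 + 6 + 6 + 5 + 5 + 5 + 4 = 75 campers.
Lower bound: ⌈75/10⌉ = 8 cabins.
A packing using 10 cabins:
  cabin 1: 9 = 9
  cabin 2: 9 = 9
  cabin 3: 7 = 7
  cabin 4: 7 = 7
  cabin 5: 6 + 4 = 10
  cabin 6: 6 = 6
  cabin 7: 6 = 6
  cabin 8: 6 = 6
  cabin 9: 5 + 5 = 10
  cabin 10: 5 = 5
No arrangement into 9 cabins stays within capacity, so 10 is optimal.

10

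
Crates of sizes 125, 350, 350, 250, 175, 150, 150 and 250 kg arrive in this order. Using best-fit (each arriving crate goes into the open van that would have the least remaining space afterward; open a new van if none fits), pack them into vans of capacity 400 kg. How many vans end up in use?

  125 → van 1 (new)  [load 125/400]
  350 → van 2 (new)  [load 350/400]
  350 → van 3 (new)  [load 350/400]
  250 → van 1  [load 375/400]
  175 → van 4 (new)  [load 175/400]
  150 → van 4  [load 325/400]
  150 → van 5 (new)  [load 150/400]
  250 → van 5  [load 400/400]
5 vans opened.

5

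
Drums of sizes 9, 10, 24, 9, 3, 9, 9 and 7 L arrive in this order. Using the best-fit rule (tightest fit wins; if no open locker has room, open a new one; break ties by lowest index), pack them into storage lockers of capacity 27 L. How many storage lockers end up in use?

3

  9 → locker 1 (new)  [load 9/27]
  10 → locker 1  [load 19/27]
  24 → locker 2 (new)  [load 24/27]
  9 → locker 3 (new)  [load 9/27]
  3 → locker 2  [load 27/27]
  9 → locker 3  [load 18/27]
  9 → locker 3  [load 27/27]
  7 → locker 1  [load 26/27]
3 storage lockers opened.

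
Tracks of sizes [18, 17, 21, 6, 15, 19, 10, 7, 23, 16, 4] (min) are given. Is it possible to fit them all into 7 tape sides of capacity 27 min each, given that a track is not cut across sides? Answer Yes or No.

Yes

A valid assignment using 7 tape sides:
  side 1: 23 + 4 = 27
  side 2: 21 + 6 = 27
  side 3: 19 + 7 = 26
  side 4: 18 = 18
  side 5: 17 + 10 = 27
  side 6: 16 = 16
  side 7: 15 = 15
Every load is within 27 min, so 7 tape sides suffice.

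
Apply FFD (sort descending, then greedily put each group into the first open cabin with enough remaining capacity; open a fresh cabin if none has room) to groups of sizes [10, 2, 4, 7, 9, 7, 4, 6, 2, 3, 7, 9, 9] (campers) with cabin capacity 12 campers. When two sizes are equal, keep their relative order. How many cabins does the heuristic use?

8

Sorted descending: 10, 9, 9, 9, 7, 7, 7, 6, 4, 4, 3, 2, 2.
  10 → cabin 1 (new)  [load 10/12]
  9 → cabin 2 (new)  [load 9/12]
  9 → cabin 3 (new)  [load 9/12]
  9 → cabin 4 (new)  [load 9/12]
  7 → cabin 5 (new)  [load 7/12]
  7 → cabin 6 (new)  [load 7/12]
  7 → cabin 7 (new)  [load 7/12]
  6 → cabin 8 (new)  [load 6/12]
  4 → cabin 5  [load 11/12]
  4 → cabin 6  [load 11/12]
  3 → cabin 2  [load 12/12]
  2 → cabin 1  [load 12/12]
  2 → cabin 3  [load 11/12]
8 cabins opened.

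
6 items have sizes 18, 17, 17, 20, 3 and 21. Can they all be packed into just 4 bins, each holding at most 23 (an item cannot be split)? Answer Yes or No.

No

Total = 96; ⌈96/23⌉ = 5.
At least 5 bins are required, but only 4 are allowed.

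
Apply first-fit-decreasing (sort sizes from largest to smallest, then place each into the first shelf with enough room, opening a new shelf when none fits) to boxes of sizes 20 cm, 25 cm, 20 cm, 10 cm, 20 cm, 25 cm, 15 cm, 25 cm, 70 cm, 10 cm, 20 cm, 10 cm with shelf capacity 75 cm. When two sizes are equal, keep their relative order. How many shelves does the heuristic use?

Sorted descending: 70, 25, 25, 25, 20, 20, 20, 20, 15, 10, 10, 10.
  70 → shelf 1 (new)  [load 70/75]
  25 → shelf 2 (new)  [load 25/75]
  25 → shelf 2  [load 50/75]
  25 → shelf 2  [load 75/75]
  20 → shelf 3 (new)  [load 20/75]
  20 → shelf 3  [load 40/75]
  20 → shelf 3  [load 60/75]
  20 → shelf 4 (new)  [load 20/75]
  15 → shelf 3  [load 75/75]
  10 → shelf 4  [load 30/75]
  10 → shelf 4  [load 40/75]
  10 → shelf 4  [load 50/75]
4 shelves opened.

4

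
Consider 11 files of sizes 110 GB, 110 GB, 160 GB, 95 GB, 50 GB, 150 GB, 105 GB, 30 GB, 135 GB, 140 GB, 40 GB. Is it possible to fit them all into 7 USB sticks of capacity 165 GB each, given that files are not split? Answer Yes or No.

Total = 1125 GB; ⌈1125/165⌉ = 7.
8 files each exceed half the capacity and cannot share a USB stick, forcing at least 8 USB sticks.
At least 8 USB sticks are required, but only 7 are allowed.

No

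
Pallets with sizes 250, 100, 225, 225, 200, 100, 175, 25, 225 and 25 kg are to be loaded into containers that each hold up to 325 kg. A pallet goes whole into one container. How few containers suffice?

Total = 250 + 225 + 225 + 225 + 200 + 175 + 100 + 100 + 25 + 25 = 1550 kg.
Lower bound: ⌈1550/325⌉ = 5 containers.
Also, 6 pallets each exceed 325/2 kg, and no two of those can share a container, so at least 6 containers are needed.
A packing using 6 containers:
  container 1: 250 + 25 + 25 = 300
  container 2: 225 + 100 = 325
  container 3: 225 + 100 = 325
  container 4: 225 = 225
  container 5: 200 = 200
  container 6: 175 = 175
This matches the lower bound, so 6 is optimal.

6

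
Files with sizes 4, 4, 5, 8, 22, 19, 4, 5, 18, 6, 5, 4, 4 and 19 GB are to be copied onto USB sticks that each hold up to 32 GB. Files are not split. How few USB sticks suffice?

4

Total = 22 + 19 + 19 + 18 + 8 + 6 + 5 + 5 + 5 + 4 + 4 + 4 + 4 + 4 = 127 GB.
Lower bound: ⌈127/32⌉ = 4 USB sticks.
A packing using 4 USB sticks:
  USB stick 1: 22 + 6 + 4 = 32
  USB stick 2: 19 + 8 + 5 = 32
  USB stick 3: 19 + 5 + 4 + 4 = 32
  USB stick 4: 18 + 5 + 4 + 4 = 31
This matches the lower bound, so 4 is optimal.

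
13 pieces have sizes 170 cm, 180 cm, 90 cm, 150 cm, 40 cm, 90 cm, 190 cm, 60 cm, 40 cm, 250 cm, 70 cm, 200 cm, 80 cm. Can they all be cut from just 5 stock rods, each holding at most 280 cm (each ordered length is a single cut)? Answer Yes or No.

No

Total = 1610 cm; ⌈1610/280⌉ = 6.
At least 6 stock rods are required, but only 5 are allowed.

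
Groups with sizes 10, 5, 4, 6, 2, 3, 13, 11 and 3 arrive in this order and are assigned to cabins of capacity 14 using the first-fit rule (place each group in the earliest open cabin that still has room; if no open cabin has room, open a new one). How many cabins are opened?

  10 → cabin 1 (new)  [load 10/14]
  5 → cabin 2 (new)  [load 5/14]
  4 → cabin 1  [load 14/14]
  6 → cabin 2  [load 11/14]
  2 → cabin 2  [load 13/14]
  3 → cabin 3 (new)  [load 3/14]
  13 → cabin 4 (new)  [load 13/14]
  11 → cabin 3  [load 14/14]
  3 → cabin 5 (new)  [load 3/14]
5 cabins opened.

5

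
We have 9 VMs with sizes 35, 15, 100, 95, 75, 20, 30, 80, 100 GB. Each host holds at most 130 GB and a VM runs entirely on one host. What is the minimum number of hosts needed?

5

Total = 100 + 100 + 95 + 80 + 75 + 35 + 30 + 20 + 15 = 550 GB.
Lower bound: ⌈550/130⌉ = 5 hosts.
A packing using 5 hosts:
  host 1: 100 + 30 = 130
  host 2: 100 + 20 = 120
  host 3: 95 + 35 = 130
  host 4: 80 + 15 = 95
  host 5: 75 = 75
This matches the lower bound, so 5 is optimal.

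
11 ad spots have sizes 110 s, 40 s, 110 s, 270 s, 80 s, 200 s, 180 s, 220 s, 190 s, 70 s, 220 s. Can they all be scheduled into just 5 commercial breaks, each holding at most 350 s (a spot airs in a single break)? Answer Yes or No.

Total = 1690 s; ⌈1690/350⌉ = 5.
6 ad spots each exceed half the capacity and cannot share a break, forcing at least 6 commercial breaks.
At least 6 commercial breaks are required, but only 5 are allowed.

No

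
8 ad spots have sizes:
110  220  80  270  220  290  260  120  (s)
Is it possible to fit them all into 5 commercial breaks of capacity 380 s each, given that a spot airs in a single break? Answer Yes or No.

A valid assignment using 5 commercial breaks:
  break 1: 290 + 80 = 370
  break 2: 270 + 110 = 380
  break 3: 260 + 120 = 380
  break 4: 220 = 220
  break 5: 220 = 220
Every load is within 380 s, so 5 commercial breaks suffice.

Yes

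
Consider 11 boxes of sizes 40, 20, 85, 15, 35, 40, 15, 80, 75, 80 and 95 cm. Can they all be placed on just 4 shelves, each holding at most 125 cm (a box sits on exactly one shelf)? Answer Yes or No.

No

Total = 580 cm; ⌈580/125⌉ = 5.
At least 5 shelves are required, but only 4 are allowed.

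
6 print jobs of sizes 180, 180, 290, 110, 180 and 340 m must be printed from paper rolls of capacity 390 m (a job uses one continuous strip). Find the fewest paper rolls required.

4

Total = 340 + 290 + 180 + 180 + 180 + 110 = 1280 m.
Lower bound: ⌈1280/390⌉ = 4 paper rolls.
A packing using 4 paper rolls:
  roll 1: 340 = 340
  roll 2: 290 = 290
  roll 3: 180 + 180 = 360
  roll 4: 180 + 110 = 290
This matches the lower bound, so 4 is optimal.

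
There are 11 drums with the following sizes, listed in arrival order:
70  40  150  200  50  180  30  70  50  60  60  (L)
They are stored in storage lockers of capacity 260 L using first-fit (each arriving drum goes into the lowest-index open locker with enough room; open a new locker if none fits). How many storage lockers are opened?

4

  70 → locker 1 (new)  [load 70/260]
  40 → locker 1  [load 110/260]
  150 → locker 1  [load 260/260]
  200 → locker 2 (new)  [load 200/260]
  50 → locker 2  [load 250/260]
  180 → locker 3 (new)  [load 180/260]
  30 → locker 3  [load 210/260]
  70 → locker 4 (new)  [load 70/260]
  50 → locker 3  [load 260/260]
  60 → locker 4  [load 130/260]
  60 → locker 4  [load 190/260]
4 storage lockers opened.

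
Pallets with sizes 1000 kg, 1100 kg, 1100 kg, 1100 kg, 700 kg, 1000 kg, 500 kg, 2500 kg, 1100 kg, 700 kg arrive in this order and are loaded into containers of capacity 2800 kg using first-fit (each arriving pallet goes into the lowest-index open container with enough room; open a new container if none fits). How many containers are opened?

  1000 → container 1 (new)  [load 1000/2800]
  1100 → container 1  [load 2100/2800]
  1100 → container 2 (new)  [load 1100/2800]
  1100 → container 2  [load 2200/2800]
  700 → container 1  [load 2800/2800]
  1000 → container 3 (new)  [load 1000/2800]
  500 → container 2  [load 2700/2800]
  2500 → container 4 (new)  [load 2500/2800]
  1100 → container 3  [load 2100/2800]
  700 → container 3  [load 2800/2800]
4 containers opened.

4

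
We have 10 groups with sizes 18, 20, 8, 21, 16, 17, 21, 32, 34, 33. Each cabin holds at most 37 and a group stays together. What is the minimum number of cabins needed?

7

Total = 34 + 33 + 32 + 21 + 21 + 20 + 18 + 17 + 16 + 8 = 220.
Lower bound: ⌈220/37⌉ = 6 cabins.
A packing using 7 cabins:
  cabin 1: 34 = 34
  cabin 2: 33 = 33
  cabin 3: 32 = 32
  cabin 4: 21 + 16 = 37
  cabin 5: 21 + 8 = 29
  cabin 6: 20 + 17 = 37
  cabin 7: 18 = 18
No arrangement into 6 cabins stays within capacity, so 7 is optimal.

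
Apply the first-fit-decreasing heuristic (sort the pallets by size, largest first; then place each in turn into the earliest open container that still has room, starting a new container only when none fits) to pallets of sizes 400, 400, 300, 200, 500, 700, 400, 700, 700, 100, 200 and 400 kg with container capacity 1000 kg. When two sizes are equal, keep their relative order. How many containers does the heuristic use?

Sorted descending: 700, 700, 700, 500, 400, 400, 400, 400, 300, 200, 200, 100.
  700 → container 1 (new)  [load 700/1000]
  700 → container 2 (new)  [load 700/1000]
  700 → container 3 (new)  [load 700/1000]
  500 → container 4 (new)  [load 500/1000]
  400 → container 4  [load 900/1000]
  400 → container 5 (new)  [load 400/1000]
  400 → container 5  [load 800/1000]
  400 → container 6 (new)  [load 400/1000]
  300 → container 1  [load 1000/1000]
  200 → container 2  [load 900/1000]
  200 → container 3  [load 900/1000]
  100 → container 2  [load 1000/1000]
6 containers opened.

6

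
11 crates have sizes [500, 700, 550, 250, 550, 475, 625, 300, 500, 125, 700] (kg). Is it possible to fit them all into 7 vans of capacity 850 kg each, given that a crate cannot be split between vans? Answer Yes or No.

No

Total = 5275 kg; ⌈5275/850⌉ = 7.
8 crates each exceed half the capacity and cannot share a van, forcing at least 8 vans.
At least 8 vans are required, but only 7 are allowed.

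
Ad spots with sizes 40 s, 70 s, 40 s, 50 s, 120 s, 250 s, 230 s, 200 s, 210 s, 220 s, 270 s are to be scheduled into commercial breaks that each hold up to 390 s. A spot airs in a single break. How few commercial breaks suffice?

Total = 270 + 250 + 230 + 220 + 210 + 200 + 120 + 70 + 50 + 40 + 40 = 1700 s.
Lower bound: ⌈1700/390⌉ = 5 commercial breaks.
Also, 6 ad spots each exceed 195 s, and no two of those can share a break, so at least 6 commercial breaks are needed.
A packing using 6 commercial breaks:
  break 1: 270 + 120 = 390
  break 2: 250 + 70 + 50 = 370
  break 3: 230 + 40 + 40 = 310
  break 4: 220 = 220
  break 5: 210 = 210
  break 6: 200 = 200
This matches the lower bound, so 6 is optimal.

6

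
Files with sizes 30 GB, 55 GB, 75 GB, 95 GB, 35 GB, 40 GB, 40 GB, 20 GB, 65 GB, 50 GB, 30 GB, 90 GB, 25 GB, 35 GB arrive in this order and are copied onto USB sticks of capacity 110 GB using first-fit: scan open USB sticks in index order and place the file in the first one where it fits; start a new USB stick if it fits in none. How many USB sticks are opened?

  30 → USB stick 1 (new)  [load 30/110]
  55 → USB stick 1  [load 85/110]
  75 → USB stick 2 (new)  [load 75/110]
  95 → USB stick 3 (new)  [load 95/110]
  35 → USB stick 2  [load 110/110]
  40 → USB stick 4 (new)  [load 40/110]
  40 → USB stick 4  [load 80/110]
  20 → USB stick 1  [load 105/110]
  65 → USB stick 5 (new)  [load 65/110]
  50 → USB stick 6 (new)  [load 50/110]
  30 → USB stick 4  [load 110/110]
  90 → USB stick 7 (new)  [load 90/110]
  25 → USB stick 5  [load 90/110]
  35 → USB stick 6  [load 85/110]
7 USB sticks opened.

7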